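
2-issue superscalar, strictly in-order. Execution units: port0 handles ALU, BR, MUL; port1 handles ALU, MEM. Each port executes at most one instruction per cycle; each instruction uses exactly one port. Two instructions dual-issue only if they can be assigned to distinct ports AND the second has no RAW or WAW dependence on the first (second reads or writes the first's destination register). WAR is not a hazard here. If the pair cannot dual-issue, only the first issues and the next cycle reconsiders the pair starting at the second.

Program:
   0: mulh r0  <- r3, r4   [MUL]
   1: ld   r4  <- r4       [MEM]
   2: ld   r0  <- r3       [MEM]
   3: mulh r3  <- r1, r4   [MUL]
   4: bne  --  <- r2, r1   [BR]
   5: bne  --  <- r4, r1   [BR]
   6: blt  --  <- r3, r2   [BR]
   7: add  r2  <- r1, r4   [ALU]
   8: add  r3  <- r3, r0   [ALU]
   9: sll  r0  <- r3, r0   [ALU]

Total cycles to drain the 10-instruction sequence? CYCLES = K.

#0 head=0: mulh.MUL;ld.MEM i0/i1 2-wide
#1 head=2: ld.MEM;mulh.MUL i2/i3 2-wide
#2 head=4: bne.BR i4 no-port BR/BR
#3 head=5: bne.BR i5 no-port BR/BR
#4 head=6: blt.BR;add.ALU i6/i7 2-wide
#5 head=8: add.ALU i8 RAW r3
#6 head=9: sll.ALU i9 tail

CYCLES = 7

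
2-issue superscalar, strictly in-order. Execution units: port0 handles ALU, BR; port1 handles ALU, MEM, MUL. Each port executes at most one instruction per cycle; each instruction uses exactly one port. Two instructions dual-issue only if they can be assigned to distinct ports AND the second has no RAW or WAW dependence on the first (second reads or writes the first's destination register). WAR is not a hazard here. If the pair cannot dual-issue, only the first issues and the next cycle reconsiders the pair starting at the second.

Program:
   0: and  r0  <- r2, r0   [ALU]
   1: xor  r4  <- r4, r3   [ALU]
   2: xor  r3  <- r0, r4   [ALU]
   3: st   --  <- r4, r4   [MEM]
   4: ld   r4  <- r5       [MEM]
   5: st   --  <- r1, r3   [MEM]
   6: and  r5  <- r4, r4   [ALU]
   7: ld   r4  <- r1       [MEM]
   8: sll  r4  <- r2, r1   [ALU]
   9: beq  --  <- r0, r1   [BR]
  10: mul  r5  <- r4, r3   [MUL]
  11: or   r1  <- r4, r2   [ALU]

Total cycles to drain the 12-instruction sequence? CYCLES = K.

CYCLES = 7

0. and.ALU+xor.ALU @i0/i1  | pair
1. xor.ALU+st.MEM @i2/i3  | pair
2. ld.MEM @i4  | no-port MEM/MEM
3. st.MEM+and.ALU @i5/i6  | pair
4. ld.MEM @i7  | WAW r4
5. sll.ALU+beq.BR @i8/i9  | pair
6. mul.MUL+or.ALU @i10/i11  | pair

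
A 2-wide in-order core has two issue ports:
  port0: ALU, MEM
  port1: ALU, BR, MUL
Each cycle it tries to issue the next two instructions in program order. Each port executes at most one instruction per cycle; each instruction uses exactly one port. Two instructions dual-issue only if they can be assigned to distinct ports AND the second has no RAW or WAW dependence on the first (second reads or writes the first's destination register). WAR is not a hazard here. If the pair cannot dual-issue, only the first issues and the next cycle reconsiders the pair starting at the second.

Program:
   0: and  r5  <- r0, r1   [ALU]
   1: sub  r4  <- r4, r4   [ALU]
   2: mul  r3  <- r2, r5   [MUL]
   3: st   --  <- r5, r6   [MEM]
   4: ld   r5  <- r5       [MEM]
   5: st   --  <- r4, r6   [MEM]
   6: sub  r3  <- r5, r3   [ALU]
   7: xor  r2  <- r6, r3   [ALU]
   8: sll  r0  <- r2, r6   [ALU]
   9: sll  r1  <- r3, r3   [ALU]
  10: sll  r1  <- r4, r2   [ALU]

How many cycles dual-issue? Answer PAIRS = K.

PAIRS = 4

t=0 i0,i1:and.ALU;sub.ALU ; dual
t=1 i2,i3:mul.MUL;st.MEM ; dual
t=2 i4:ld.MEM ; no-port MEM/MEM
t=3 i5,i6:st.MEM;sub.ALU ; dual
t=4 i7:xor.ALU ; RAW r2
t=5 i8,i9:sll.ALU;sll.ALU ; dual
t=6 i10:sll.ALU ; tail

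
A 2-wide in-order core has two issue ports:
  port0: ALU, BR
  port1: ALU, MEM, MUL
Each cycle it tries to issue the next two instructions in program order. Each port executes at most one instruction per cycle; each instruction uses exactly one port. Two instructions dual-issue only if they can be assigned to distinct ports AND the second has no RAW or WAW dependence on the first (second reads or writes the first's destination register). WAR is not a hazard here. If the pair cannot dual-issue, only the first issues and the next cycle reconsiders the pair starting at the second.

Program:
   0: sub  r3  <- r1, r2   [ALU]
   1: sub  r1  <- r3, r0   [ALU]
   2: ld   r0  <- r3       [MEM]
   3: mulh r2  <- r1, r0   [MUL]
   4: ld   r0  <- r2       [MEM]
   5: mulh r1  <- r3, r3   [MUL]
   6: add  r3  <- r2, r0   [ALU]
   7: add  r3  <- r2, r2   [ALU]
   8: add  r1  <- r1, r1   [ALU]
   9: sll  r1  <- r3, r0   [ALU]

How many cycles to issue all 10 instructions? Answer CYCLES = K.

CYCLES = 7

0. sub.ALU @i0  | RAW r3
1. sub.ALU ld.MEM @i1&i2  | dual
2. mulh.MUL @i3  | no-port MUL/MEM
3. ld.MEM @i4  | no-port MEM/MUL
4. mulh.MUL add.ALU @i5&i6  | dual
5. add.ALU add.ALU @i7&i8  | dual
6. sll.ALU @i9  | tail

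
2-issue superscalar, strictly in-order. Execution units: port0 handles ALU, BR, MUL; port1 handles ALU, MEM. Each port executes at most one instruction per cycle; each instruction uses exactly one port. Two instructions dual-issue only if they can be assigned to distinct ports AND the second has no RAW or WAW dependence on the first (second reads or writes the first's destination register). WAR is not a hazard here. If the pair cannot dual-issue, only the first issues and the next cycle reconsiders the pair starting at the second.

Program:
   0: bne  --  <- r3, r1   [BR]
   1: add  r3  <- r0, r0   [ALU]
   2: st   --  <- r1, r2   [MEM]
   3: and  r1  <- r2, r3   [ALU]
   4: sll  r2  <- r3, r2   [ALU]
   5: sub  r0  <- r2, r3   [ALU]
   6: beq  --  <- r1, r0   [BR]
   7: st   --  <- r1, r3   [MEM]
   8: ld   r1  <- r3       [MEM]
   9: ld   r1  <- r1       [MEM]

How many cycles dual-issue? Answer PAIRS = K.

PAIRS = 3

c0: i0/i1 bne/add  pair
c1: i2/i3 st/and  pair
c2: i4 sll  RAW r2
c3: i5 sub  RAW r0
c4: i6/i7 beq/st  pair
c5: i8 ld  no-port MEM/MEM
c6: i9 ld  tail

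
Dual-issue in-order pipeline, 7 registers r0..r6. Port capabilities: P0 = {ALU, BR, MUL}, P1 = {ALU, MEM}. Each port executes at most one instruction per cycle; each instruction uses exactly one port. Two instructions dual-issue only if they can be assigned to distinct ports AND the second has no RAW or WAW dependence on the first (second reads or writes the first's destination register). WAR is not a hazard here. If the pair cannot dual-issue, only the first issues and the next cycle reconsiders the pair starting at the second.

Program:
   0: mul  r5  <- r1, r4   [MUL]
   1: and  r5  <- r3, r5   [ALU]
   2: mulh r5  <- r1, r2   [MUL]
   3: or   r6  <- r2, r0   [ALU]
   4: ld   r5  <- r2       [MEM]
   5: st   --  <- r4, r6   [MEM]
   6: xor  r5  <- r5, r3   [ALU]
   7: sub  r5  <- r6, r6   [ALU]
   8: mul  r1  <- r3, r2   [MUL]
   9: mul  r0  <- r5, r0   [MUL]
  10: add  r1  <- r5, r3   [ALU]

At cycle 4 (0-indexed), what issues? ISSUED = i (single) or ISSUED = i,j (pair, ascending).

ISSUED = 5,6

#0 head=0: mul.MUL i0 RAW+WAW r5
#1 head=1: and.ALU i1 WAW r5
#2 head=2: mulh.MUL or.ALU i2/i3 pair
#3 head=4: ld.MEM i4 no-port MEM/MEM
#4 head=5: st.MEM xor.ALU i5/i6 pair
#5 head=7: sub.ALU mul.MUL i7/i8 pair
#6 head=9: mul.MUL add.ALU i9/i10 pair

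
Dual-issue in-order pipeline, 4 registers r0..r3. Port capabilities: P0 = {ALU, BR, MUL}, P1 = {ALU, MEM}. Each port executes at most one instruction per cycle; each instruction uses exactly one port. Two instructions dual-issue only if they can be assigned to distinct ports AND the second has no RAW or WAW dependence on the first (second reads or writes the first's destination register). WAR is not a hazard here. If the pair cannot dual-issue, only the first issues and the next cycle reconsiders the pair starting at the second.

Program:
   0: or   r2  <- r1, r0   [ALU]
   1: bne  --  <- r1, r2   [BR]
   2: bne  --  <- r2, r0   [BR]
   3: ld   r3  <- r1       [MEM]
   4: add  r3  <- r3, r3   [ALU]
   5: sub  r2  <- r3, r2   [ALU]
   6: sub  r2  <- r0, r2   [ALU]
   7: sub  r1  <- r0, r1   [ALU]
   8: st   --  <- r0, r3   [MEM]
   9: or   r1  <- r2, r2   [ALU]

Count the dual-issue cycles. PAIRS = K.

PAIRS = 3

#0 head=0: or i0 RAW r2
#1 head=1: bne i1 no-port BR/BR
#2 head=2: bne+ld i2/i3 pair
#3 head=4: add i4 RAW r3
#4 head=5: sub i5 RAW+WAW r2
#5 head=6: sub+sub i6/i7 pair
#6 head=8: st+or i8/i9 pair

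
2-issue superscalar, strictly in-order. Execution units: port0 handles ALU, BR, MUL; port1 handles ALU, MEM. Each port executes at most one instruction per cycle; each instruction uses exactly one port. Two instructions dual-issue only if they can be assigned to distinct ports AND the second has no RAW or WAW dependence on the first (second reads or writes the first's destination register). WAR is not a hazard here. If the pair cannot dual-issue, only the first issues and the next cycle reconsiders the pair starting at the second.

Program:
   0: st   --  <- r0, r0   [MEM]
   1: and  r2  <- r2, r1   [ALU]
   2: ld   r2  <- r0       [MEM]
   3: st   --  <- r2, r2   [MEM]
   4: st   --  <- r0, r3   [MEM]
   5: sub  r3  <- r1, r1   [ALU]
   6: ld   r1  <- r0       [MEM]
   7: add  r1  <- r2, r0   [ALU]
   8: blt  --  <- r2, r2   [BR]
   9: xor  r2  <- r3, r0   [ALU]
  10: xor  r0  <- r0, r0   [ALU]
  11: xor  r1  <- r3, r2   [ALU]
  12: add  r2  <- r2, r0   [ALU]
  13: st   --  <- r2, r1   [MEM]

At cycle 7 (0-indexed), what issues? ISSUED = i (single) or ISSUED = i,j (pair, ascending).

ISSUED = 11,12

t=0 i0+i1:st.MEM+and.ALU ; pair
t=1 i2:ld.MEM ; no-port MEM/MEM
t=2 i3:st.MEM ; no-port MEM/MEM
t=3 i4+i5:st.MEM+sub.ALU ; pair
t=4 i6:ld.MEM ; WAW r1
t=5 i7+i8:add.ALU+blt.BR ; pair
t=6 i9+i10:xor.ALU+xor.ALU ; pair
t=7 i11+i12:xor.ALU+add.ALU ; pair
t=8 i13:st.MEM ; tail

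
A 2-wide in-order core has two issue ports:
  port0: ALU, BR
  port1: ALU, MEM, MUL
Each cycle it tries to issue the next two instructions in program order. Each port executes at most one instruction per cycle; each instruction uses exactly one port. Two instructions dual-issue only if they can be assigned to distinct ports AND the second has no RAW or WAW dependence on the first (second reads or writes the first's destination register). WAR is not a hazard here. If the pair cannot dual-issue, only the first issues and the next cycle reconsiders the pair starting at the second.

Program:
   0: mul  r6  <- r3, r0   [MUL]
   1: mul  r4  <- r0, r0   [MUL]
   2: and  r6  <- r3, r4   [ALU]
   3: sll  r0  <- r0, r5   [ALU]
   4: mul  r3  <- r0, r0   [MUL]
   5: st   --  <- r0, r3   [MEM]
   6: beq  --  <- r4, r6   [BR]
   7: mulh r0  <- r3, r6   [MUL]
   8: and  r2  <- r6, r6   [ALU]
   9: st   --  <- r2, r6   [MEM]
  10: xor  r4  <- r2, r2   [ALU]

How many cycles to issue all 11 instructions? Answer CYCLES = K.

CYCLES = 7

0. mul @i0  | no-port MUL/MUL
1. mul @i1  | RAW r4
2. and sll @i2+i3  | pair
3. mul @i4  | no-port MUL/MEM
4. st beq @i5+i6  | pair
5. mulh and @i7+i8  | pair
6. st xor @i9+i10  | pair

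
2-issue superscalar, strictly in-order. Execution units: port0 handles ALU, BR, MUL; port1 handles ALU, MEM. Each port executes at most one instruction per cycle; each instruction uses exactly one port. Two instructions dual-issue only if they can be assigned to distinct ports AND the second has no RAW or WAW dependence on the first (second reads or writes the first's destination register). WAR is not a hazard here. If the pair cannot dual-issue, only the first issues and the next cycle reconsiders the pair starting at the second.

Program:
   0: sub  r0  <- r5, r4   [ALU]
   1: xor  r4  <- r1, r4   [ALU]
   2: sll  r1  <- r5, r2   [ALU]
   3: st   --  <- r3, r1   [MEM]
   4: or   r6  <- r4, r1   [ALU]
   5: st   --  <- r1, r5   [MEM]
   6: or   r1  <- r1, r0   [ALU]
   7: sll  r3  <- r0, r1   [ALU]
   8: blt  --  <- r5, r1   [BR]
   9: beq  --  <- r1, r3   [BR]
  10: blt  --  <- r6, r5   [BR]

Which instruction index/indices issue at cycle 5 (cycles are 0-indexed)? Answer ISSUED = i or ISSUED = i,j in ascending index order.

ISSUED = 9

t=0 i0,i1:sub xor ; 2-wide
t=1 i2:sll ; RAW r1
t=2 i3,i4:st or ; 2-wide
t=3 i5,i6:st or ; 2-wide
t=4 i7,i8:sll blt ; 2-wide
t=5 i9:beq ; no-port BR/BR
t=6 i10:blt ; tail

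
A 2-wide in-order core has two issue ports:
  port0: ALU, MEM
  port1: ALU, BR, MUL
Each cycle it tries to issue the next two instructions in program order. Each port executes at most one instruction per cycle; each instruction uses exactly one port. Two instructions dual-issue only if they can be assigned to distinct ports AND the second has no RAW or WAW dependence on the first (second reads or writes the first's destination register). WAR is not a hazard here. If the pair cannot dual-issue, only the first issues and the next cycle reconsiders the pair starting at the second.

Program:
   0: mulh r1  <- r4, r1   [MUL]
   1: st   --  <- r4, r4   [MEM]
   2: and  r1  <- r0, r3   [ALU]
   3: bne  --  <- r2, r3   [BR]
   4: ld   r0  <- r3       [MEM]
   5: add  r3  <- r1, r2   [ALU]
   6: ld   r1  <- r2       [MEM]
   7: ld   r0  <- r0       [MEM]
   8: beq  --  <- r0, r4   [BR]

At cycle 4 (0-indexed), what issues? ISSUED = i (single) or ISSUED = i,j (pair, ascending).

ISSUED = 7

0. mulh.MUL+st.MEM @i0+i1  | pair
1. and.ALU+bne.BR @i2+i3  | pair
2. ld.MEM+add.ALU @i4+i5  | pair
3. ld.MEM @i6  | no-port MEM/MEM
4. ld.MEM @i7  | RAW r0
5. beq.BR @i8  | tail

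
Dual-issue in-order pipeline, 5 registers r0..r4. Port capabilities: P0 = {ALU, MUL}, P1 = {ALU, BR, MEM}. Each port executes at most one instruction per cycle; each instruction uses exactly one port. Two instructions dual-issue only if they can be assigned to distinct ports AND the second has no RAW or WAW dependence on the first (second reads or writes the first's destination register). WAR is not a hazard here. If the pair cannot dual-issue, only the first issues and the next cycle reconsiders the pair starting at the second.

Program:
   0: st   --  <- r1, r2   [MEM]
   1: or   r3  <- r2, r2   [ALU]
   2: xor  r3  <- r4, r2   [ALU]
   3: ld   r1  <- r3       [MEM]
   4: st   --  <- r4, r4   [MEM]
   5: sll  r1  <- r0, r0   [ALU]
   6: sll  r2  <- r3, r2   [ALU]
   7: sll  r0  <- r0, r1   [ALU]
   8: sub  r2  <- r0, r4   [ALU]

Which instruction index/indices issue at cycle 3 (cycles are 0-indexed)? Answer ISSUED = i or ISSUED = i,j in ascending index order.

c0: i0,i1 st.MEM/or.ALU  dual
c1: i2 xor.ALU  RAW r3
c2: i3 ld.MEM  no-port MEM/MEM
c3: i4,i5 st.MEM/sll.ALU  dual
c4: i6,i7 sll.ALU/sll.ALU  dual
c5: i8 sub.ALU  tail

ISSUED = 4,5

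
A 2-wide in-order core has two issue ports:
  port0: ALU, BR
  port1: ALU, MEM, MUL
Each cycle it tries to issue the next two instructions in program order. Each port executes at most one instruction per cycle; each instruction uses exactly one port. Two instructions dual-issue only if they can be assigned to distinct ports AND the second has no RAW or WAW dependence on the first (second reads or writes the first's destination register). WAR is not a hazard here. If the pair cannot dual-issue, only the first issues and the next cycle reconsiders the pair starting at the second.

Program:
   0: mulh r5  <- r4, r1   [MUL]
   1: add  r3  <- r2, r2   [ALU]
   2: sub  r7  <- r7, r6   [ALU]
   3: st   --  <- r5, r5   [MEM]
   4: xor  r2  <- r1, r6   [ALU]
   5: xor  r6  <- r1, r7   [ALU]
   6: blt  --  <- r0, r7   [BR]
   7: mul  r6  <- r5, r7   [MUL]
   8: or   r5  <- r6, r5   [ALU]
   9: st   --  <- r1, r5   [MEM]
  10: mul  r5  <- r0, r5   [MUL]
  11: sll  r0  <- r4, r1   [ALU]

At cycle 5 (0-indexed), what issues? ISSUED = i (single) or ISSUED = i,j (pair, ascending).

ISSUED = 9

t=0 i0/i1:mulh;add ; pair
t=1 i2/i3:sub;st ; pair
t=2 i4/i5:xor;xor ; pair
t=3 i6/i7:blt;mul ; pair
t=4 i8:or ; RAW r5
t=5 i9:st ; no-port MEM/MUL
t=6 i10/i11:mul;sll ; pair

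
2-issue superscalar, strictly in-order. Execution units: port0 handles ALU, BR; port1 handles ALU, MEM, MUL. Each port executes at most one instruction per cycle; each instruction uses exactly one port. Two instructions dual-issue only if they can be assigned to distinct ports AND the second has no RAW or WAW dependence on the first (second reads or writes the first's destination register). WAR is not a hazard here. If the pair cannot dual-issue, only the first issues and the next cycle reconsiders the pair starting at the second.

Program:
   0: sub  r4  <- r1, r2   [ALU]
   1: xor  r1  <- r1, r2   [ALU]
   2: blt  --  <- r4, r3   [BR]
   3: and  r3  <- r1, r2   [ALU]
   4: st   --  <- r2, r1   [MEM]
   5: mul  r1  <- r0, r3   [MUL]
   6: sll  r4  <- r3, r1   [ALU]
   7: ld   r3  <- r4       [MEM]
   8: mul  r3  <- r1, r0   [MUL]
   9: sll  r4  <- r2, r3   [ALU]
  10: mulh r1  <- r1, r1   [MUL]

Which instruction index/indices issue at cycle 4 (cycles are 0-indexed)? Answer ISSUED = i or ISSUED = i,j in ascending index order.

ISSUED = 6

  cy0 -> i0&i1 (sub.ALU xor.ALU) pair
  cy1 -> i2&i3 (blt.BR and.ALU) pair
  cy2 -> i4 (st.MEM) no-port MEM/MUL
  cy3 -> i5 (mul.MUL) RAW r1
  cy4 -> i6 (sll.ALU) RAW r4
  cy5 -> i7 (ld.MEM) no-port MEM/MUL
  cy6 -> i8 (mul.MUL) RAW r3
  cy7 -> i9&i10 (sll.ALU mulh.MUL) pair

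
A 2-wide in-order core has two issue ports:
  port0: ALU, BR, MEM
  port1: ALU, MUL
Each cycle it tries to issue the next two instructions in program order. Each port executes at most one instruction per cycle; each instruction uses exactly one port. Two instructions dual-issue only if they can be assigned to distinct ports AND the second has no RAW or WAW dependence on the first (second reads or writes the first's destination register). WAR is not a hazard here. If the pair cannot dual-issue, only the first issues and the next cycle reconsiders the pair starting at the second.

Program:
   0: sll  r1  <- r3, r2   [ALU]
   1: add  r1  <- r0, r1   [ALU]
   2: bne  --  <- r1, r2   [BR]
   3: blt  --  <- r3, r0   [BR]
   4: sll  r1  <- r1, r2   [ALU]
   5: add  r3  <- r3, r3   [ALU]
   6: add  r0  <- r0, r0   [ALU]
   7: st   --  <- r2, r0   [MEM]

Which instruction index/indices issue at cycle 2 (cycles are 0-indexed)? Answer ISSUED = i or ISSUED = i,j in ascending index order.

ISSUED = 2

[0] i0  sll.ALU  -- RAW+WAW r1
[1] i1  add.ALU  -- RAW r1
[2] i2  bne.BR  -- no-port BR/BR
[3] i3&i4  blt.BR sll.ALU  -- 2-wide
[4] i5&i6  add.ALU add.ALU  -- 2-wide
[5] i7  st.MEM  -- tail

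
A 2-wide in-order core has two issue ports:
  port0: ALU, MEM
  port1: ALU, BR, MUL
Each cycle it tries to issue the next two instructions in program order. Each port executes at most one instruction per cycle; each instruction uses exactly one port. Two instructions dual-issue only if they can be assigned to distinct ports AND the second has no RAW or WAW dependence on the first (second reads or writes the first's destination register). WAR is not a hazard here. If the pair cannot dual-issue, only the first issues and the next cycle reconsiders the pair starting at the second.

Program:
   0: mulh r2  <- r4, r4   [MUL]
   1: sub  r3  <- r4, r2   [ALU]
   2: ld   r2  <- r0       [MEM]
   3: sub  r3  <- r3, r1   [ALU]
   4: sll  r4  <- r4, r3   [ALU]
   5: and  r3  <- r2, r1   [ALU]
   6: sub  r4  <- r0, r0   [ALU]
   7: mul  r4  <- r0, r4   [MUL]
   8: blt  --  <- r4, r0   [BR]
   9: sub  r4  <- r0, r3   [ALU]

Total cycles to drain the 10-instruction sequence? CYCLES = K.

0. mulh @i0  | RAW r2
1. sub ld @i1+i2  | pair
2. sub @i3  | RAW r3
3. sll and @i4+i5  | pair
4. sub @i6  | RAW+WAW r4
5. mul @i7  | no-port MUL/BR
6. blt sub @i8+i9  | pair

CYCLES = 7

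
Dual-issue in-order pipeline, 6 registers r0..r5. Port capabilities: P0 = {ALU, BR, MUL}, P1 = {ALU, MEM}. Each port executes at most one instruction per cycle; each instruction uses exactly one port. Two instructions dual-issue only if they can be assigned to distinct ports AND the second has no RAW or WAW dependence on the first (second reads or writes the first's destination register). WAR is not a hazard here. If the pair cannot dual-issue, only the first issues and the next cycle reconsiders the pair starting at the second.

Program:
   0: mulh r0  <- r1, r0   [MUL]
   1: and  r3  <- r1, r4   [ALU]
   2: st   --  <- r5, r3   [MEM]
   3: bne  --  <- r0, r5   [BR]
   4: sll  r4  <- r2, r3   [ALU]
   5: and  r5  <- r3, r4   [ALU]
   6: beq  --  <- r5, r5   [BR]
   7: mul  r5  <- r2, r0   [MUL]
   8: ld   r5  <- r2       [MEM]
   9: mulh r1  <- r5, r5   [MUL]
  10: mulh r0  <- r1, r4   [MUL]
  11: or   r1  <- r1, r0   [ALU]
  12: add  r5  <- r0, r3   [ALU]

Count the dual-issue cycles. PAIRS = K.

PAIRS = 3

  cy0 -> i0&i1 (mulh.MUL+and.ALU) 2-wide
  cy1 -> i2&i3 (st.MEM+bne.BR) 2-wide
  cy2 -> i4 (sll.ALU) RAW r4
  cy3 -> i5 (and.ALU) RAW r5
  cy4 -> i6 (beq.BR) no-port BR/MUL
  cy5 -> i7 (mul.MUL) WAW r5
  cy6 -> i8 (ld.MEM) RAW r5
  cy7 -> i9 (mulh.MUL) no-port MUL/MUL
  cy8 -> i10 (mulh.MUL) RAW r0
  cy9 -> i11&i12 (or.ALU+add.ALU) 2-wide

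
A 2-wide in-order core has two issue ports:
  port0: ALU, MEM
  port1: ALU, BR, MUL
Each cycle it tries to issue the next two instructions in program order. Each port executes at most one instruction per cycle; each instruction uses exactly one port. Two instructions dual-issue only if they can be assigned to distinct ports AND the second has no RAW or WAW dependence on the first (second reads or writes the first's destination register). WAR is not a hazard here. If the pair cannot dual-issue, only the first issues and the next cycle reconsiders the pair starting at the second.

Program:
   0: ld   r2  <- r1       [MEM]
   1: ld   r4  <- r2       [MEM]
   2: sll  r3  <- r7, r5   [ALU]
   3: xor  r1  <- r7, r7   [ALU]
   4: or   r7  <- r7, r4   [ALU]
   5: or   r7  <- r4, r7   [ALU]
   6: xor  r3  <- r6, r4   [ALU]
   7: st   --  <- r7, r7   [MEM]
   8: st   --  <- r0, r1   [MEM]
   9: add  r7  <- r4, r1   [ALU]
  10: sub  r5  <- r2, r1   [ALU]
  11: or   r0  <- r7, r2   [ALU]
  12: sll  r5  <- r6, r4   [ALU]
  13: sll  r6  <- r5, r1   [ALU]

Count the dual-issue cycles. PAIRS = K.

PAIRS = 5

#0 head=0: ld i0 no-port MEM/MEM
#1 head=1: ld/sll i1,i2 dual
#2 head=3: xor/or i3,i4 dual
#3 head=5: or/xor i5,i6 dual
#4 head=7: st i7 no-port MEM/MEM
#5 head=8: st/add i8,i9 dual
#6 head=10: sub/or i10,i11 dual
#7 head=12: sll i12 RAW r5
#8 head=13: sll i13 tail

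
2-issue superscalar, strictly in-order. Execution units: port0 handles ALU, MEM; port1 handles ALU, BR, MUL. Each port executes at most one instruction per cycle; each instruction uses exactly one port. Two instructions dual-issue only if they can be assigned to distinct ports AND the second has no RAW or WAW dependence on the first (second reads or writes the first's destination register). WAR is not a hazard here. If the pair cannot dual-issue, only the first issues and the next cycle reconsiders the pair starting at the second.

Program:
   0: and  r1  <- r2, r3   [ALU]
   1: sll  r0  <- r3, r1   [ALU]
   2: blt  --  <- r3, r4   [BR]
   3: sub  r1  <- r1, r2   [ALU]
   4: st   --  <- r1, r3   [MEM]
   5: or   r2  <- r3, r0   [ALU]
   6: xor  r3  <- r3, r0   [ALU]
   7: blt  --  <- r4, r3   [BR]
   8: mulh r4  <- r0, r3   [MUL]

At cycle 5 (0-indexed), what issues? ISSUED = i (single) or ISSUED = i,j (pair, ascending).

ISSUED = 7

  cy0 -> i0 (and) RAW r1
  cy1 -> i1,i2 (sll;blt) pair
  cy2 -> i3 (sub) RAW r1
  cy3 -> i4,i5 (st;or) pair
  cy4 -> i6 (xor) RAW r3
  cy5 -> i7 (blt) no-port BR/MUL
  cy6 -> i8 (mulh) tail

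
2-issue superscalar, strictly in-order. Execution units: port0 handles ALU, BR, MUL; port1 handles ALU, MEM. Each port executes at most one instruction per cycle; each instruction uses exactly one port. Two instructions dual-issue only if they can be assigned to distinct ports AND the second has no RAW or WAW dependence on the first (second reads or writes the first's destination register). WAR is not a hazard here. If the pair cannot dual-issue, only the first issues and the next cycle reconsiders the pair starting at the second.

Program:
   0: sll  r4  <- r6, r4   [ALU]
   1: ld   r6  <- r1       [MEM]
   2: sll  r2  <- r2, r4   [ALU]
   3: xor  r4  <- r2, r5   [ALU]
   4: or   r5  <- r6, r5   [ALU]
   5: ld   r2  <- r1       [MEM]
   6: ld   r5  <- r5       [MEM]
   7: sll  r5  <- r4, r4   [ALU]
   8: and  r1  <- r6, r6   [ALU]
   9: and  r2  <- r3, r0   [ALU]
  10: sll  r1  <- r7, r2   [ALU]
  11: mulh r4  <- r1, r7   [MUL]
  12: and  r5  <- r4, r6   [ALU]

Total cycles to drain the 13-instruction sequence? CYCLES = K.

CYCLES = 10

#0 head=0: sll ld i0/i1 pair
#1 head=2: sll i2 RAW r2
#2 head=3: xor or i3/i4 pair
#3 head=5: ld i5 no-port MEM/MEM
#4 head=6: ld i6 WAW r5
#5 head=7: sll and i7/i8 pair
#6 head=9: and i9 RAW r2
#7 head=10: sll i10 RAW r1
#8 head=11: mulh i11 RAW r4
#9 head=12: and i12 tail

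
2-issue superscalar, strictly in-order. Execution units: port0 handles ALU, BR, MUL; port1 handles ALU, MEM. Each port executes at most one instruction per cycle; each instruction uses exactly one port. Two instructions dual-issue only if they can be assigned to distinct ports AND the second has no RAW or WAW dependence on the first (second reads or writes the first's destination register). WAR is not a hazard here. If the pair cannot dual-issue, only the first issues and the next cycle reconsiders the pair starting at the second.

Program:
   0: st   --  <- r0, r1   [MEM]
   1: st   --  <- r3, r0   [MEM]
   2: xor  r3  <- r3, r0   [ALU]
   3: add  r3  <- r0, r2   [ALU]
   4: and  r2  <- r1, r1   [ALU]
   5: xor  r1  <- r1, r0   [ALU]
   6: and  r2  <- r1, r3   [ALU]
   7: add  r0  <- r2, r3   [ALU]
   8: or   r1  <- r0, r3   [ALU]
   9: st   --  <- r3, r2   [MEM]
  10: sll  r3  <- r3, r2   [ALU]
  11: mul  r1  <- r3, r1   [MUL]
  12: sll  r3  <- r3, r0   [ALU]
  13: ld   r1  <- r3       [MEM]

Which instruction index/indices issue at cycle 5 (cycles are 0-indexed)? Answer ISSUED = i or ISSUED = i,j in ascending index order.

ISSUED = 7

[0] i0  st.MEM  -- no-port MEM/MEM
[1] i1/i2  st.MEM;xor.ALU  -- dual
[2] i3/i4  add.ALU;and.ALU  -- dual
[3] i5  xor.ALU  -- RAW r1
[4] i6  and.ALU  -- RAW r2
[5] i7  add.ALU  -- RAW r0
[6] i8/i9  or.ALU;st.MEM  -- dual
[7] i10  sll.ALU  -- RAW r3
[8] i11/i12  mul.MUL;sll.ALU  -- dual
[9] i13  ld.MEM  -- tail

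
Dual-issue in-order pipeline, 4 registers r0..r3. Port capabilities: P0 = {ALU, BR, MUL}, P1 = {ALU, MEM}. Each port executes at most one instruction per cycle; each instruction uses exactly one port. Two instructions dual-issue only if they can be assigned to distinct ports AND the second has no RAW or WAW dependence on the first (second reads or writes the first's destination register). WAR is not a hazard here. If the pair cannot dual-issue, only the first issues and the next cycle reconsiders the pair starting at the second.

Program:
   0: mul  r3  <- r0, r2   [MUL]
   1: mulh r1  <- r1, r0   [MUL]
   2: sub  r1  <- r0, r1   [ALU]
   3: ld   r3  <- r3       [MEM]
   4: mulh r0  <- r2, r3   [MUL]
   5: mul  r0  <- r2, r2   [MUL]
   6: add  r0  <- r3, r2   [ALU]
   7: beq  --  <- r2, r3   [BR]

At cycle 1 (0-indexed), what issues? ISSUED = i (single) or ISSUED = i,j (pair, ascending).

0. mul.MUL @i0  | no-port MUL/MUL
1. mulh.MUL @i1  | RAW+WAW r1
2. sub.ALU ld.MEM @i2,i3  | pair
3. mulh.MUL @i4  | no-port MUL/MUL
4. mul.MUL @i5  | WAW r0
5. add.ALU beq.BR @i6,i7  | pair

ISSUED = 1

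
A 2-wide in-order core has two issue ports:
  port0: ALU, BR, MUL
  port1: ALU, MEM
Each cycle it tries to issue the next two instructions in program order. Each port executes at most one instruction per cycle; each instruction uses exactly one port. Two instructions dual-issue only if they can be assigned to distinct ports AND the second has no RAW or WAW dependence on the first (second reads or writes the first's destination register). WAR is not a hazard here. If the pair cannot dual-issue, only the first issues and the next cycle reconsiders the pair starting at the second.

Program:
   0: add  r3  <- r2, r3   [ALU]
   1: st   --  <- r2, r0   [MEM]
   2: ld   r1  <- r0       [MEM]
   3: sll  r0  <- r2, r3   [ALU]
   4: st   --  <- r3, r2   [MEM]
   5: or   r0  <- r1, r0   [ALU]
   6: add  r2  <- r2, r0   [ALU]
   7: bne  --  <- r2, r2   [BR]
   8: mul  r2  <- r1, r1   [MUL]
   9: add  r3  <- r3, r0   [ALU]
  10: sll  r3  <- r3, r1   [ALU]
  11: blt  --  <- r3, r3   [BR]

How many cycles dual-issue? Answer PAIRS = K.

0. add;st @i0,i1  | pair
1. ld;sll @i2,i3  | pair
2. st;or @i4,i5  | pair
3. add @i6  | RAW r2
4. bne @i7  | no-port BR/MUL
5. mul;add @i8,i9  | pair
6. sll @i10  | RAW r3
7. blt @i11  | tail

PAIRS = 4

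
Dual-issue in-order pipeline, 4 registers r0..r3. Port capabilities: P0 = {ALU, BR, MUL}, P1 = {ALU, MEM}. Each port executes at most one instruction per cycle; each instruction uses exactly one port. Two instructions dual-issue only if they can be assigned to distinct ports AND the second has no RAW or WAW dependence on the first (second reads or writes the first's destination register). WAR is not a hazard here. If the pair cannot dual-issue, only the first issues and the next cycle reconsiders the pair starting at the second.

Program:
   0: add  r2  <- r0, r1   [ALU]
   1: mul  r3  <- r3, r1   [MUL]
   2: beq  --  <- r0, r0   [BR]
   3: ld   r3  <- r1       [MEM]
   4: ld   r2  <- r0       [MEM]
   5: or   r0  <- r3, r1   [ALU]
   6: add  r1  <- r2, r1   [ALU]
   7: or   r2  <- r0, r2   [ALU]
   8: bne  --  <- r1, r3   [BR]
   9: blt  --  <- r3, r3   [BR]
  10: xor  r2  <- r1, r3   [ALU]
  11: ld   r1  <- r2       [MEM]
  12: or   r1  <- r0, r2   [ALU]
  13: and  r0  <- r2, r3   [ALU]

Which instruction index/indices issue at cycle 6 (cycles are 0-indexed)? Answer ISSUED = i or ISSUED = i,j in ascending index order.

c0: i0,i1 add.ALU+mul.MUL  2-wide
c1: i2,i3 beq.BR+ld.MEM  2-wide
c2: i4,i5 ld.MEM+or.ALU  2-wide
c3: i6,i7 add.ALU+or.ALU  2-wide
c4: i8 bne.BR  no-port BR/BR
c5: i9,i10 blt.BR+xor.ALU  2-wide
c6: i11 ld.MEM  WAW r1
c7: i12,i13 or.ALU+and.ALU  2-wide

ISSUED = 11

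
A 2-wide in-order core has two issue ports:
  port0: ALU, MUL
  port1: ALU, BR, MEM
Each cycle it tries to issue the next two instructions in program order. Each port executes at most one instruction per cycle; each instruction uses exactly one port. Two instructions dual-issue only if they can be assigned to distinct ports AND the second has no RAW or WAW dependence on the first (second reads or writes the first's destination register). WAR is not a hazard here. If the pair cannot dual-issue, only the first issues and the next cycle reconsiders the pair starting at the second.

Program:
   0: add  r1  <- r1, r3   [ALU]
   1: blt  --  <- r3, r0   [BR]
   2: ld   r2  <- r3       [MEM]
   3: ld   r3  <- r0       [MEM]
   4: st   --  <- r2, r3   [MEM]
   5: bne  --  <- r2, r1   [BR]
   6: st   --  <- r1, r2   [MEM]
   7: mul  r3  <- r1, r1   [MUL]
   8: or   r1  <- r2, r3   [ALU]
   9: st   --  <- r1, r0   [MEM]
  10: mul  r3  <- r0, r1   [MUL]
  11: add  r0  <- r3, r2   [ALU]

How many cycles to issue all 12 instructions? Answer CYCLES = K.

CYCLES = 9

c0: i0&i1 add;blt  2-wide
c1: i2 ld  no-port MEM/MEM
c2: i3 ld  no-port MEM/MEM
c3: i4 st  no-port MEM/BR
c4: i5 bne  no-port BR/MEM
c5: i6&i7 st;mul  2-wide
c6: i8 or  RAW r1
c7: i9&i10 st;mul  2-wide
c8: i11 add  tail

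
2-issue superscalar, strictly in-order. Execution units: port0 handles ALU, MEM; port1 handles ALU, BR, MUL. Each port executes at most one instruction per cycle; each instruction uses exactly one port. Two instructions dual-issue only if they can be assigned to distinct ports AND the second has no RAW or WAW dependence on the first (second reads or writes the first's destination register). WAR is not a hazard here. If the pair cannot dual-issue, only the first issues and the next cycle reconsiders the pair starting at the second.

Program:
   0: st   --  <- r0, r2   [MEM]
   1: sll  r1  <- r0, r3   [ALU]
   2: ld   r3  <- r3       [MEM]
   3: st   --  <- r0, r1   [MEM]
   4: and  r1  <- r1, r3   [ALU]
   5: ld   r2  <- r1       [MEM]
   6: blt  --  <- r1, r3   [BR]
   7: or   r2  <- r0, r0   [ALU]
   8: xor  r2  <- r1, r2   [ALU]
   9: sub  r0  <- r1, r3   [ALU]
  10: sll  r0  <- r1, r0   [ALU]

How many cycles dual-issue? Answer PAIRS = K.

PAIRS = 4

#0 head=0: st sll i0/i1 dual
#1 head=2: ld i2 no-port MEM/MEM
#2 head=3: st and i3/i4 dual
#3 head=5: ld blt i5/i6 dual
#4 head=7: or i7 RAW+WAW r2
#5 head=8: xor sub i8/i9 dual
#6 head=10: sll i10 tail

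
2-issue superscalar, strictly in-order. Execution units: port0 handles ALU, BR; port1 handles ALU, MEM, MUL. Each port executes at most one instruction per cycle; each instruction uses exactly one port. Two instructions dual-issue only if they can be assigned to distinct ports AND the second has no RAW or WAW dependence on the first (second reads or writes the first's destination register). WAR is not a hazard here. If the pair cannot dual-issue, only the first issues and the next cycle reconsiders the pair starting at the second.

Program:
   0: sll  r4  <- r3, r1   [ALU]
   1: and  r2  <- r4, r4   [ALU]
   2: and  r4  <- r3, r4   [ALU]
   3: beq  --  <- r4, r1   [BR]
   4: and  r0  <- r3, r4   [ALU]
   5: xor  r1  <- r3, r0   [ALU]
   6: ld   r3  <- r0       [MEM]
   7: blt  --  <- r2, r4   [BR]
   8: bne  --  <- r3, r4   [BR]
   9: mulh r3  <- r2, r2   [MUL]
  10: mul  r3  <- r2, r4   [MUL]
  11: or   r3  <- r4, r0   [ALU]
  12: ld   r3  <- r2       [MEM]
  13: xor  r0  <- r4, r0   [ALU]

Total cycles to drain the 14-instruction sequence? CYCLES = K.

c0: i0 sll  RAW r4
c1: i1+i2 and and  dual
c2: i3+i4 beq and  dual
c3: i5+i6 xor ld  dual
c4: i7 blt  no-port BR/BR
c5: i8+i9 bne mulh  dual
c6: i10 mul  WAW r3
c7: i11 or  WAW r3
c8: i12+i13 ld xor  dual

CYCLES = 9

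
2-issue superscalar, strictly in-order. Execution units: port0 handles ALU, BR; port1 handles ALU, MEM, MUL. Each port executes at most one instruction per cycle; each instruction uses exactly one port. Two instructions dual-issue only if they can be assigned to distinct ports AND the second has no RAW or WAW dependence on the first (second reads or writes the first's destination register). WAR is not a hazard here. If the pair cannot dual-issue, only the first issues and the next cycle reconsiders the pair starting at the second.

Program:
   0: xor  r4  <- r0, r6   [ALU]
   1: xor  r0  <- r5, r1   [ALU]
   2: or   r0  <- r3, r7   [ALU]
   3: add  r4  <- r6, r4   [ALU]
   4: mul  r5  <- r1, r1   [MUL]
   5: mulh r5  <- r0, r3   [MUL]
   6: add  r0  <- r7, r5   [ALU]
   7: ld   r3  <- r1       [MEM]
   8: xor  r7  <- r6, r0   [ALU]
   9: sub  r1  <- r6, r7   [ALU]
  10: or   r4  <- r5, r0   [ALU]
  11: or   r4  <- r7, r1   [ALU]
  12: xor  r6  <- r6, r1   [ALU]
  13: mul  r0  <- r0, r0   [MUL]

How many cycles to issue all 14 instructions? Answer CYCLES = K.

#0 head=0: xor+xor i0/i1 dual
#1 head=2: or+add i2/i3 dual
#2 head=4: mul i4 no-port MUL/MUL
#3 head=5: mulh i5 RAW r5
#4 head=6: add+ld i6/i7 dual
#5 head=8: xor i8 RAW r7
#6 head=9: sub+or i9/i10 dual
#7 head=11: or+xor i11/i12 dual
#8 head=13: mul i13 tail

CYCLES = 9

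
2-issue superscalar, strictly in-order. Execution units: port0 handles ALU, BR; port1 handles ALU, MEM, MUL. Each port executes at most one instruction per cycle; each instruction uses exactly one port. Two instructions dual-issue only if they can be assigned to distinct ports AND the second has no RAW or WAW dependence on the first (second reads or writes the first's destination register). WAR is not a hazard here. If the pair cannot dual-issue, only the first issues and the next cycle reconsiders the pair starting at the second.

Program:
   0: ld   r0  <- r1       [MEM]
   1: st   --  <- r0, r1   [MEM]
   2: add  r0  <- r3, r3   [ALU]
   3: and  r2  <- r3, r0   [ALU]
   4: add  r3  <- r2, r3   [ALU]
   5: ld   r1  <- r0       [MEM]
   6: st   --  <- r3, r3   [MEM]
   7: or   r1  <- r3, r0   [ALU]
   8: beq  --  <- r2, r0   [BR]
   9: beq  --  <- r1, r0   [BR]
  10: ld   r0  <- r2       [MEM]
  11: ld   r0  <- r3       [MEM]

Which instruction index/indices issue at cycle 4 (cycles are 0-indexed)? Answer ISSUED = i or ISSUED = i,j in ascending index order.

c0: i0 ld  no-port MEM/MEM
c1: i1&i2 st add  pair
c2: i3 and  RAW r2
c3: i4&i5 add ld  pair
c4: i6&i7 st or  pair
c5: i8 beq  no-port BR/BR
c6: i9&i10 beq ld  pair
c7: i11 ld  tail

ISSUED = 6,7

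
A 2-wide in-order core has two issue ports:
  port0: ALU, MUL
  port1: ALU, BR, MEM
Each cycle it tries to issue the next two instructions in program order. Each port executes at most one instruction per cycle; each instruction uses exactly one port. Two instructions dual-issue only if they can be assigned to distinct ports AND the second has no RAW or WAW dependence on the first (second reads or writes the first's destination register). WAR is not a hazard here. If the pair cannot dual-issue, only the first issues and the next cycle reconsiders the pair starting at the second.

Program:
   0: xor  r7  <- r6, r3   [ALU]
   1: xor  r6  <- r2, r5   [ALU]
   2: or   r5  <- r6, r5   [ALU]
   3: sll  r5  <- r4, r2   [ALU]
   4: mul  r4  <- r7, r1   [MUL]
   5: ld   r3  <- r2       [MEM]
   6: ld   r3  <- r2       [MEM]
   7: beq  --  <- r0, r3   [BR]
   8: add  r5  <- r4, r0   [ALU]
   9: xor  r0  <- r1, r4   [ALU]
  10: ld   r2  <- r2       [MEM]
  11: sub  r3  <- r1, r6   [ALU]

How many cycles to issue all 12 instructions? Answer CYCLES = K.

[0] i0,i1  xor.ALU xor.ALU  -- dual
[1] i2  or.ALU  -- WAW r5
[2] i3,i4  sll.ALU mul.MUL  -- dual
[3] i5  ld.MEM  -- no-port MEM/MEM
[4] i6  ld.MEM  -- no-port MEM/BR
[5] i7,i8  beq.BR add.ALU  -- dual
[6] i9,i10  xor.ALU ld.MEM  -- dual
[7] i11  sub.ALU  -- tail

CYCLES = 8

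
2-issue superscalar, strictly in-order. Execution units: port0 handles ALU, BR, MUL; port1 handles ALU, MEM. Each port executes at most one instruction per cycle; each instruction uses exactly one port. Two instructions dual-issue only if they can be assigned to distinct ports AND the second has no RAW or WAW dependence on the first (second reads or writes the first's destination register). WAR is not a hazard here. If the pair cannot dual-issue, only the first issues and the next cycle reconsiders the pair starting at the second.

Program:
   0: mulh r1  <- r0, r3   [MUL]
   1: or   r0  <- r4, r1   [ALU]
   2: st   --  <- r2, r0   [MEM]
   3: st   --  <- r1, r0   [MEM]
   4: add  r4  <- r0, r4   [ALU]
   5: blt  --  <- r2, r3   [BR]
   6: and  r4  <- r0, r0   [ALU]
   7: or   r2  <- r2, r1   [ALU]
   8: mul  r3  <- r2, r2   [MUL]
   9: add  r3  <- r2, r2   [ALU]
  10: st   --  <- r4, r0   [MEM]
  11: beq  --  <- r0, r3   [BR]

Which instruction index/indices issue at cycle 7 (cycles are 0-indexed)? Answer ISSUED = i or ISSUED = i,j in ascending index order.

0. mulh @i0  | RAW r1
1. or @i1  | RAW r0
2. st @i2  | no-port MEM/MEM
3. st;add @i3,i4  | 2-wide
4. blt;and @i5,i6  | 2-wide
5. or @i7  | RAW r2
6. mul @i8  | WAW r3
7. add;st @i9,i10  | 2-wide
8. beq @i11  | tail

ISSUED = 9,10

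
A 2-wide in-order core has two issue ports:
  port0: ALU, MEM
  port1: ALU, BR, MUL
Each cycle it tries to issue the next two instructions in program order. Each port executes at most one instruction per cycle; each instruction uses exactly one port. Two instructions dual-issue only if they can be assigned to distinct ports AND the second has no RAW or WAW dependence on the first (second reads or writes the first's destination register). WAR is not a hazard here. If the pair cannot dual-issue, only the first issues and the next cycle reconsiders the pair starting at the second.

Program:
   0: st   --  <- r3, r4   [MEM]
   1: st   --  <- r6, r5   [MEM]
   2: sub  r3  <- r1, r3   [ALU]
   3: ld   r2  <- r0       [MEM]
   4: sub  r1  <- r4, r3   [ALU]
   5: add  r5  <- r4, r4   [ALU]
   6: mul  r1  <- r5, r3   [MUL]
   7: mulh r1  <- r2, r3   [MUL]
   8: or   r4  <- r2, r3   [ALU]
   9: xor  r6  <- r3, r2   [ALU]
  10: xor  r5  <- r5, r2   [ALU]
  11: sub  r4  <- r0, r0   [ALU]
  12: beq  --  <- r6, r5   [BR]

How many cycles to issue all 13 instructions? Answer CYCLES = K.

t=0 i0:st.MEM ; no-port MEM/MEM
t=1 i1&i2:st.MEM+sub.ALU ; 2-wide
t=2 i3&i4:ld.MEM+sub.ALU ; 2-wide
t=3 i5:add.ALU ; RAW r5
t=4 i6:mul.MUL ; no-port MUL/MUL
t=5 i7&i8:mulh.MUL+or.ALU ; 2-wide
t=6 i9&i10:xor.ALU+xor.ALU ; 2-wide
t=7 i11&i12:sub.ALU+beq.BR ; 2-wide

CYCLES = 8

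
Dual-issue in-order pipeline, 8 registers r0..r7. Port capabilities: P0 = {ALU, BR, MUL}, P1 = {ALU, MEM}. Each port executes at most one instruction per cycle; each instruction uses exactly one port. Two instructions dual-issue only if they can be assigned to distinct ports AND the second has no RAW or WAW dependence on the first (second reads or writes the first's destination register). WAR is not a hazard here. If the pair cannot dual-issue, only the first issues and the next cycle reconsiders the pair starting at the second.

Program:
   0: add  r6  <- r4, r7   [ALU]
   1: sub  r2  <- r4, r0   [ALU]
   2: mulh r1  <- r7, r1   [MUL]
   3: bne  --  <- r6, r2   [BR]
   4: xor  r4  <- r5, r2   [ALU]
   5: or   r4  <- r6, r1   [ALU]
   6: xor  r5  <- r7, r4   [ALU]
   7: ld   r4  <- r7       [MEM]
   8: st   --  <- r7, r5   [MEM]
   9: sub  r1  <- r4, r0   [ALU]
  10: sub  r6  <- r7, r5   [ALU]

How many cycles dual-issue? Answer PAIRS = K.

PAIRS = 4

[0] i0+i1  add.ALU+sub.ALU  -- pair
[1] i2  mulh.MUL  -- no-port MUL/BR
[2] i3+i4  bne.BR+xor.ALU  -- pair
[3] i5  or.ALU  -- RAW r4
[4] i6+i7  xor.ALU+ld.MEM  -- pair
[5] i8+i9  st.MEM+sub.ALU  -- pair
[6] i10  sub.ALU  -- tail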